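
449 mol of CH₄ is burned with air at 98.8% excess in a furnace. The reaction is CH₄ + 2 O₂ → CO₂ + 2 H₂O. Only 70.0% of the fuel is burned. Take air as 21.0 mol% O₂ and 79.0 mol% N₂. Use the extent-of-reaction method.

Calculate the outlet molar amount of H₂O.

Stoichiometric O₂ = 2 × 449 = 898 mol; O₂ fed = 898 × 1.988 = 1785 mol.
N₂ fed = 1785 × 79/21 = 6716 mol.
Fuel reacted = 0.7 × 449 → ξ = 314.3 mol.
Outlet (n = n₀ + ν ξ):
  CH₄: 449 − 1(314.3) = 134.7
  O₂: 1785 − 2(314.3) = 1157
  N₂: 6716 (inert)
  CO₂: 0 + 1(314.3) = 314.3
  H₂O: 0 + 2(314.3) = 628.6

629 mol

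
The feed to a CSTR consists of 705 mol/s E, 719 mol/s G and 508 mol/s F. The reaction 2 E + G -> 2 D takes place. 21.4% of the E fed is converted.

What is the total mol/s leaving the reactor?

1860 mol/s

E reacted = 0.214 × 705 = 150.9 mol/s; ν_E = −2, so ξ = 150.9/2 = 75.44 mol/s.
Outlet amounts (n = n₀ + ν ξ):
  E: 705 − 2(75.44) = 554.1
  G: 719 − 1(75.44) = 643.6
  D: 0 + 2(75.44) = 150.9
  F: 508 (inert)
Total out = 554.1 + 643.6 + 150.9 + 508 = 1857 mol/s.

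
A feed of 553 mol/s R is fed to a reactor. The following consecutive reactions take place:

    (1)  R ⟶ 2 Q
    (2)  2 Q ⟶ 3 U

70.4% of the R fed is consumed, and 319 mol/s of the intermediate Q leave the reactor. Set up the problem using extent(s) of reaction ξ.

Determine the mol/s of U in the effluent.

689 mol/s

Conversion of R: R consumed = 1ξ₁ = 0.704 × 553 → ξ₁ = 389.3 mol/s.
Q balance: n_Q = 0 + 2ξ₁ − 2ξ₂ = 319 → ξ₂ = (2·389.3 − 319)/2 = 229.8 mol/s.
Outlet amounts (n = n₀ + Σ ν·ξ):
  R: 553 − 1(389.3) = 163.7
  Q: 0 + 2(389.3) − 2(229.8) = 319
  U: 0 + 3(229.8) = 689.4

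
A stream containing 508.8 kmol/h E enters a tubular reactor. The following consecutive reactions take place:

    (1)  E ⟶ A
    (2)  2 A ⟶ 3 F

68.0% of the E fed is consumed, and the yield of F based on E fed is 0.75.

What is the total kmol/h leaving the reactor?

636 kmol/h

Conversion of E: E consumed = 1ξ₁ = 0.68 × 508.8 → ξ₁ = 346 kmol/h.
Yield of F: 3ξ₂ / 508.8 = 0.75 → ξ₂ = 127.2 kmol/h.
Outlet amounts (n = n₀ + Σ ν·ξ):
  E: 508.8 − 1(346) = 162.8
  A: 0 + 1(346) − 2(127.2) = 91.58
  F: 0 + 3(127.2) = 381.6
Total out = 162.8 + 91.58 + 381.6 = 636 kmol/h.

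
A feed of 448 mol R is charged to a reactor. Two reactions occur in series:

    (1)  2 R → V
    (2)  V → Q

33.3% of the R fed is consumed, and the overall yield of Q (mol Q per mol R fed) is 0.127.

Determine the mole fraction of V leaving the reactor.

0.0474

Conversion of R: R consumed = 2ξ₁ = 0.333 × 448 → ξ₁ = 74.59 mol.
Yield of Q: 1ξ₂ / 448 = 0.127 → ξ₂ = 56.9 mol.
Outlet amounts (n = n₀ + Σ ν·ξ):
  R: 448 − 2(74.59) = 298.8
  V: 0 + 1(74.59) − 1(56.9) = 17.7
  Q: 0 + 1(56.9) = 56.9
Total out = 373.4 mol; y_V = 17.7 / 373.4 = 0.04739.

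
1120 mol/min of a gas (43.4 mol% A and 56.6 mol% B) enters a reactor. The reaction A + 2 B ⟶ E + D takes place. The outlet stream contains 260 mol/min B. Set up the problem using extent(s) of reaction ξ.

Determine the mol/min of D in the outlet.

187 mol/min

For B: n = n₀ − 2ξ → 260 = 633.9 − 2ξ, giving ξ = 187 mol/min.
Outlet amounts (n = n₀ + ν ξ):
  A: 486.1 − 1(187) = 299.1
  B: 633.9 − 2(187) = 260
  E: 0 + 1(187) = 187
  D: 0 + 1(187) = 187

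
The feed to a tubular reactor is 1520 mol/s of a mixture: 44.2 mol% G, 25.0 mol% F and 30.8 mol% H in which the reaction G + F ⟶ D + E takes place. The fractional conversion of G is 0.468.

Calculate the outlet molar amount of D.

314 mol/s

G reacted = 0.468 × 671.8 = 314.4 mol/s; ν_G = −1, so ξ = 314.4/1 = 314.4 mol/s.
Outlet amounts (n = n₀ + ν ξ):
  G: 671.8 − 1(314.4) = 357.4
  F: 380 − 1(314.4) = 65.58
  D: 0 + 1(314.4) = 314.4
  E: 0 + 1(314.4) = 314.4
  H: 468.2 (inert)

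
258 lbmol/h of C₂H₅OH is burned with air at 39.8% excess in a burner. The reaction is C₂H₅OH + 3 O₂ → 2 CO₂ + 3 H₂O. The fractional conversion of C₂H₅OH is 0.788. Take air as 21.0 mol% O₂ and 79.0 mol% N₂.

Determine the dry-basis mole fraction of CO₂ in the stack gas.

Stoichiometric O₂ = 3 × 258 = 774 lbmol/h; O₂ fed = 774 × 1.398 = 1082 lbmol/h.
N₂ fed = 1082 × 79/21 = 4071 lbmol/h.
Fuel reacted = 0.788 × 258 → ξ = 203.3 lbmol/h.
Outlet (n = n₀ + ν ξ):
  C₂H₅OH: 258 − 1(203.3) = 54.7
  O₂: 1082 − 3(203.3) = 472.1
  N₂: 4071 (inert)
  CO₂: 0 + 2(203.3) = 406.6
  H₂O: 0 + 3(203.3) = 609.9
Dry total = 5004 lbmol/h; y_CO₂ (dry) = 406.6 / 5004 = 0.08126.

0.0813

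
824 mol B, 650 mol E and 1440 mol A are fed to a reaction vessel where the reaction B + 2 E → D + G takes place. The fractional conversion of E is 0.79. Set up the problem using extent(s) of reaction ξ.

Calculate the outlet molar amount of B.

E reacted = 0.79 × 650 = 513.5 mol; ν_E = −2, so ξ = 513.5/2 = 256.8 mol.
Outlet amounts (n = n₀ + ν ξ):
  B: 824 − 1(256.8) = 567.2
  E: 650 − 2(256.8) = 136.5
  D: 0 + 1(256.8) = 256.8
  G: 0 + 1(256.8) = 256.8
  A: 1440 (inert)

567 mol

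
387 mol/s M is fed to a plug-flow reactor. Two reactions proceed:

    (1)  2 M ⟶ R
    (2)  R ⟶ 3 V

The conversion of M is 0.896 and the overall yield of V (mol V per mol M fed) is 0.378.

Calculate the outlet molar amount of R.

Conversion of M: M consumed = 2ξ₁ = 0.896 × 387 → ξ₁ = 173.4 mol/s.
Yield of V: 3ξ₂ / 387 = 0.378 → ξ₂ = 48.76 mol/s.
Outlet amounts (n = n₀ + Σ ν·ξ):
  M: 387 − 2(173.4) = 40.25
  R: 0 + 1(173.4) − 1(48.76) = 124.6
  V: 0 + 3(48.76) = 146.3

125 mol/s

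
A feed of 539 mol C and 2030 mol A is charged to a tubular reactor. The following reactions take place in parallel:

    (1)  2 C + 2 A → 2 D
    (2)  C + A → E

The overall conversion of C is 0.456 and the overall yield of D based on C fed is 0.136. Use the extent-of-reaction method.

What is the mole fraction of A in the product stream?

Yield of D: 2ξ₁ / 539 = 0.136 → ξ₁ = 36.65 mol.
Conversion of C: 2ξ₁ + 1ξ₂ = 0.456 × 539 = 245.8 → ξ₂ = 172.5 mol.
Outlet amounts (n = n₀ + Σ ν·ξ):
  C: 539 − 2(36.65) − 1(172.5) = 293.2
  A: 2030 − 2(36.65) − 1(172.5) = 1784
  D: 0 + 2(36.65) = 73.3
  E: 0 + 1(172.5) = 172.5
Total out = 2323 mol; y_A = 1784 / 2323 = 0.768.

0.768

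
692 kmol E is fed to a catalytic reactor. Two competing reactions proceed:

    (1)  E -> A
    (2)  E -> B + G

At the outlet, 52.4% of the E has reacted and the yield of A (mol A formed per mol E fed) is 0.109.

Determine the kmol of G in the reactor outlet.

287 kmol

Yield of A: 1ξ₁ / 692 = 0.109 → ξ₁ = 75.43 kmol.
Conversion of E: 1ξ₁ + 1ξ₂ = 0.524 × 692 = 362.6 → ξ₂ = 287.2 kmol.
Outlet amounts (n = n₀ + Σ ν·ξ):
  E: 692 − 1(75.43) − 1(287.2) = 329.4
  A: 0 + 1(75.43) = 75.43
  B: 0 + 1(287.2) = 287.2
  G: 0 + 1(287.2) = 287.2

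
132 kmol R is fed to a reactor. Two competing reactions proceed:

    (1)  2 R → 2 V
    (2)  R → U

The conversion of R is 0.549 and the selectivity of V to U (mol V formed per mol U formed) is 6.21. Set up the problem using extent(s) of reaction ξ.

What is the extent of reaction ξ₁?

Conversion of R: R consumed = 0.549 × 132 = 72.47 kmol = 2ξ₁ + 1ξ₂.
Selectivity: 2ξ₁ / (1ξ₂) = 6.21 → ξ₁ = 3.105 ξ₂.
Substitute: (2·3.105 + 1) ξ₂ = 72.47 → ξ₂ = 10.05 kmol, ξ₁ = 31.21 kmol.
Outlet amounts (n = n₀ + Σ ν·ξ):
  R: 132 − 2(31.21) − 1(10.05) = 59.53
  V: 0 + 2(31.21) = 62.42
  U: 0 + 1(10.05) = 10.05

ξ₁ = 31.2 kmol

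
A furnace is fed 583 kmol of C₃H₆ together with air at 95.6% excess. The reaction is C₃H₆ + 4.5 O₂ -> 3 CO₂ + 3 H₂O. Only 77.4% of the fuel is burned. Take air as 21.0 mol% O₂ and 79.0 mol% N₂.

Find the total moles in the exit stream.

25200 kmol

Stoichiometric O₂ = 4.5 × 583 = 2624 kmol; O₂ fed = 2624 × 1.956 = 5132 kmol.
N₂ fed = 5132 × 79/21 = 19300 kmol.
Fuel reacted = 0.774 × 583 → ξ = 451.2 kmol.
Outlet (n = n₀ + ν ξ):
  C₃H₆: 583 − 1(451.2) = 131.8
  O₂: 5132 − 4.5(451.2) = 3101
  N₂: 19300 (inert)
  CO₂: 0 + 3(451.2) = 1354
  H₂O: 0 + 3(451.2) = 1354
Total out = 131.8 + 3101 + 19300 + 1354 + 1354 = 25240 kmol.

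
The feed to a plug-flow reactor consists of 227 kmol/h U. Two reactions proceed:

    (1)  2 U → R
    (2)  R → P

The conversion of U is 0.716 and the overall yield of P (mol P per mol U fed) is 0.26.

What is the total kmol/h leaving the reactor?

146 kmol/h

Conversion of U: U consumed = 2ξ₁ = 0.716 × 227 → ξ₁ = 81.27 kmol/h.
Yield of P: 1ξ₂ / 227 = 0.26 → ξ₂ = 59.02 kmol/h.
Outlet amounts (n = n₀ + Σ ν·ξ):
  U: 227 − 2(81.27) = 64.47
  R: 0 + 1(81.27) − 1(59.02) = 22.25
  P: 0 + 1(59.02) = 59.02
Total out = 64.47 + 22.25 + 59.02 = 145.7 kmol/h.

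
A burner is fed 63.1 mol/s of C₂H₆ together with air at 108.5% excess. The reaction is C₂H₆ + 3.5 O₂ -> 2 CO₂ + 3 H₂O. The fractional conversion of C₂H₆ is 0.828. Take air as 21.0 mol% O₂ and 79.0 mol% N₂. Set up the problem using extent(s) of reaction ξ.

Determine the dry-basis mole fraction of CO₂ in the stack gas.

Stoichiometric O₂ = 3.5 × 63.1 = 220.8 mol/s; O₂ fed = 220.8 × 2.085 = 460.5 mol/s.
N₂ fed = 460.5 × 79/21 = 1732 mol/s.
Fuel reacted = 0.828 × 63.1 → ξ = 52.25 mol/s.
Outlet (n = n₀ + ν ξ):
  C₂H₆: 63.1 − 1(52.25) = 10.85
  O₂: 460.5 − 3.5(52.25) = 277.6
  N₂: 1732 (inert)
  CO₂: 0 + 2(52.25) = 104.5
  H₂O: 0 + 3(52.25) = 156.7
Dry total = 2125 mol/s; y_CO₂ (dry) = 104.5 / 2125 = 0.04917.

0.0492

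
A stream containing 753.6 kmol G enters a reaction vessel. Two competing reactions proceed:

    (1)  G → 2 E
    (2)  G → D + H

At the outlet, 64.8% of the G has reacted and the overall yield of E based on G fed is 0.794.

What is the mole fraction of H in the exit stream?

0.152

Yield of E: 2ξ₁ / 753.6 = 0.794 → ξ₁ = 299.2 kmol.
Conversion of G: 1ξ₁ + 1ξ₂ = 0.648 × 753.6 = 488.3 → ξ₂ = 189.2 kmol.
Outlet amounts (n = n₀ + Σ ν·ξ):
  G: 753.6 − 1(299.2) − 1(189.2) = 265.3
  E: 0 + 2(299.2) = 598.4
  D: 0 + 1(189.2) = 189.2
  H: 0 + 1(189.2) = 189.2
Total out = 1242 kmol; y_H = 189.2 / 1242 = 0.1523.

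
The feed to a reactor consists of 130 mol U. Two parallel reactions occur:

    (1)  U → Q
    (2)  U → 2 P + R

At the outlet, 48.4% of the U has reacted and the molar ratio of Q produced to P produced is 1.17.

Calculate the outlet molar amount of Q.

44.1 mol

Conversion of U: U consumed = 0.484 × 130 = 62.92 mol = 1ξ₁ + 1ξ₂.
Selectivity: 1ξ₁ / (2ξ₂) = 1.17 → ξ₁ = 2.34 ξ₂.
Substitute: (1·2.34 + 1) ξ₂ = 62.92 → ξ₂ = 18.84 mol, ξ₁ = 44.08 mol.
Outlet amounts (n = n₀ + Σ ν·ξ):
  U: 130 − 1(44.08) − 1(18.84) = 67.08
  Q: 0 + 1(44.08) = 44.08
  P: 0 + 2(18.84) = 37.68
  R: 0 + 1(18.84) = 18.84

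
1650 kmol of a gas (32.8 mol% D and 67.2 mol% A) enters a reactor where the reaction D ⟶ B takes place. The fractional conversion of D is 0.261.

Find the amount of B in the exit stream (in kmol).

141 kmol

D reacted = 0.261 × 541.2 = 141.3 kmol; ν_D = −1, so ξ = 141.3/1 = 141.3 kmol.
Outlet amounts (n = n₀ + ν ξ):
  D: 541.2 − 1(141.3) = 399.9
  B: 0 + 1(141.3) = 141.3
  A: 1109 (inert)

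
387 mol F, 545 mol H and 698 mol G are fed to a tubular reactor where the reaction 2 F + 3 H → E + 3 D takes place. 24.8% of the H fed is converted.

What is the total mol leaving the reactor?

1580 mol

H reacted = 0.248 × 545 = 135.2 mol; ν_H = −3, so ξ = 135.2/3 = 45.05 mol.
Outlet amounts (n = n₀ + ν ξ):
  F: 387 − 2(45.05) = 296.9
  H: 545 − 3(45.05) = 409.8
  E: 0 + 1(45.05) = 45.05
  D: 0 + 3(45.05) = 135.2
  G: 698 (inert)
Total out = 296.9 + 409.8 + 45.05 + 135.2 + 698 = 1585 mol.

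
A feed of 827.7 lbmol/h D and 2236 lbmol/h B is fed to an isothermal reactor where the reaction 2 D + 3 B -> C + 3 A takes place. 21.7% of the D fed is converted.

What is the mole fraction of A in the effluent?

0.0906

D reacted = 0.217 × 827.7 = 179.6 lbmol/h; ν_D = −2, so ξ = 179.6/2 = 89.81 lbmol/h.
Outlet amounts (n = n₀ + ν ξ):
  D: 827.7 − 2(89.81) = 648.1
  B: 2236 − 3(89.81) = 1967
  C: 0 + 1(89.81) = 89.81
  A: 0 + 3(89.81) = 269.4
Total out = 2974 lbmol/h; y_A = 269.4 / 2974 = 0.09059.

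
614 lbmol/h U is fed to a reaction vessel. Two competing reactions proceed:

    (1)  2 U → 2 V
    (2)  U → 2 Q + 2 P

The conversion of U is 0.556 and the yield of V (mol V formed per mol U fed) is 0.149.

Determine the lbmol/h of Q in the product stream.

500 lbmol/h

Yield of V: 2ξ₁ / 614 = 0.149 → ξ₁ = 45.74 lbmol/h.
Conversion of U: 2ξ₁ + 1ξ₂ = 0.556 × 614 = 341.4 → ξ₂ = 249.9 lbmol/h.
Outlet amounts (n = n₀ + Σ ν·ξ):
  U: 614 − 2(45.74) − 1(249.9) = 272.6
  V: 0 + 2(45.74) = 91.49
  Q: 0 + 2(249.9) = 499.8
  P: 0 + 2(249.9) = 499.8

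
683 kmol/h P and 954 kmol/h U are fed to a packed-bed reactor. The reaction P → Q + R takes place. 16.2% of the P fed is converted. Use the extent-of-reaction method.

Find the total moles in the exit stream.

1750 kmol/h

P reacted = 0.162 × 683 = 110.6 kmol/h; ν_P = −1, so ξ = 110.6/1 = 110.6 kmol/h.
Outlet amounts (n = n₀ + ν ξ):
  P: 683 − 1(110.6) = 572.4
  Q: 0 + 1(110.6) = 110.6
  R: 0 + 1(110.6) = 110.6
  U: 954 (inert)
Total out = 572.4 + 110.6 + 110.6 + 954 = 1748 kmol/h.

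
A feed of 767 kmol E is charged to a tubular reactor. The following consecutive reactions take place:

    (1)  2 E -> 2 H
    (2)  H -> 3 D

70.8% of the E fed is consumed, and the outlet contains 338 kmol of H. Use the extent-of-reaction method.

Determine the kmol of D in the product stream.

615 kmol

Conversion of E: E consumed = 2ξ₁ = 0.708 × 767 → ξ₁ = 271.5 kmol.
H balance: n_H = 0 + 2ξ₁ − 1ξ₂ = 338 → ξ₂ = (2·271.5 − 338)/1 = 205 kmol.
Outlet amounts (n = n₀ + Σ ν·ξ):
  E: 767 − 2(271.5) = 224
  H: 0 + 2(271.5) − 1(205) = 338
  D: 0 + 3(205) = 615.1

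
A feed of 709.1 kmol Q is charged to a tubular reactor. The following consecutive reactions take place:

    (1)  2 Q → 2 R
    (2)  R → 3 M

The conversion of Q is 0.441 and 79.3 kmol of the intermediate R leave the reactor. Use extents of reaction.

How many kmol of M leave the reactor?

Conversion of Q: Q consumed = 2ξ₁ = 0.441 × 709.1 → ξ₁ = 156.4 kmol.
R balance: n_R = 0 + 2ξ₁ − 1ξ₂ = 79.3 → ξ₂ = (2·156.4 − 79.3)/1 = 233.4 kmol.
Outlet amounts (n = n₀ + Σ ν·ξ):
  Q: 709.1 − 2(156.4) = 396.4
  R: 0 + 2(156.4) − 1(233.4) = 79.3
  M: 0 + 3(233.4) = 700.2

700 kmol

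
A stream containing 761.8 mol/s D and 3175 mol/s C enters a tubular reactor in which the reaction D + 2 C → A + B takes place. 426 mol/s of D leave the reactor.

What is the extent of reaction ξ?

For D: n = n₀ − 1ξ → 426 = 761.8 − 1ξ, giving ξ = 335.8 mol/s.
Outlet amounts (n = n₀ + ν ξ):
  D: 761.8 − 1(335.8) = 426
  C: 3175 − 2(335.8) = 2503
  A: 0 + 1(335.8) = 335.8
  B: 0 + 1(335.8) = 335.8

ξ = 336 mol/s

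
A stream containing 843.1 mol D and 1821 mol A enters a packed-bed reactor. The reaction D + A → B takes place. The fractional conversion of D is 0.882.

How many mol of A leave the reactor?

1080 mol

D reacted = 0.882 × 843.1 = 743.6 mol; ν_D = −1, so ξ = 743.6/1 = 743.6 mol.
Outlet amounts (n = n₀ + ν ξ):
  D: 843.1 − 1(743.6) = 99.49
  A: 1821 − 1(743.6) = 1077
  B: 0 + 1(743.6) = 743.6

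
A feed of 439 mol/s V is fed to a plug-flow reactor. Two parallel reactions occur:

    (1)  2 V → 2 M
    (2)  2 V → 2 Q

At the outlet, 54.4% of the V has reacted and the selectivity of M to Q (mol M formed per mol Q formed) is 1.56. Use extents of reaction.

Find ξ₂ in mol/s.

ξ₂ = 46.6 mol/s

Conversion of V: V consumed = 0.544 × 439 = 238.8 mol/s = 2ξ₁ + 2ξ₂.
Selectivity: 2ξ₁ / (2ξ₂) = 1.56 → ξ₁ = 1.56 ξ₂.
Substitute: (2·1.56 + 2) ξ₂ = 238.8 → ξ₂ = 46.64 mol/s, ξ₁ = 72.76 mol/s.
Outlet amounts (n = n₀ + Σ ν·ξ):
  V: 439 − 2(72.76) − 2(46.64) = 200.2
  M: 0 + 2(72.76) = 145.5
  Q: 0 + 2(46.64) = 93.29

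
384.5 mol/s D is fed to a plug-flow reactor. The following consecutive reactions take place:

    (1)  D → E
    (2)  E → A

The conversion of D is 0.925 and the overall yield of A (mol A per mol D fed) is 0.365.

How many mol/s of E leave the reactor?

Conversion of D: D consumed = 1ξ₁ = 0.925 × 384.5 → ξ₁ = 355.7 mol/s.
Yield of A: 1ξ₂ / 384.5 = 0.365 → ξ₂ = 140.3 mol/s.
Outlet amounts (n = n₀ + Σ ν·ξ):
  D: 384.5 − 1(355.7) = 28.84
  E: 0 + 1(355.7) − 1(140.3) = 215.3
  A: 0 + 1(140.3) = 140.3

215 mol/s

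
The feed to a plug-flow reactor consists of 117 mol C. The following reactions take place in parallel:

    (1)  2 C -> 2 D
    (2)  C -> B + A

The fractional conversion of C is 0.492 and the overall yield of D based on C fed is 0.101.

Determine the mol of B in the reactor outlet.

Yield of D: 2ξ₁ / 117 = 0.101 → ξ₁ = 5.909 mol.
Conversion of C: 2ξ₁ + 1ξ₂ = 0.492 × 117 = 57.56 → ξ₂ = 45.75 mol.
Outlet amounts (n = n₀ + Σ ν·ξ):
  C: 117 − 2(5.909) − 1(45.75) = 59.44
  D: 0 + 2(5.909) = 11.82
  B: 0 + 1(45.75) = 45.75
  A: 0 + 1(45.75) = 45.75

45.7 mol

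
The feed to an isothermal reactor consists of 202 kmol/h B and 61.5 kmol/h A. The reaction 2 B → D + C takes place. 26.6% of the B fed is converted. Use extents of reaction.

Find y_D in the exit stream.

B reacted = 0.266 × 202 = 53.73 kmol/h; ν_B = −2, so ξ = 53.73/2 = 26.87 kmol/h.
Outlet amounts (n = n₀ + ν ξ):
  B: 202 − 2(26.87) = 148.3
  D: 0 + 1(26.87) = 26.87
  C: 0 + 1(26.87) = 26.87
  A: 61.5 (inert)
Total out = 263.5 kmol/h; y_D = 26.87 / 263.5 = 0.102.

0.102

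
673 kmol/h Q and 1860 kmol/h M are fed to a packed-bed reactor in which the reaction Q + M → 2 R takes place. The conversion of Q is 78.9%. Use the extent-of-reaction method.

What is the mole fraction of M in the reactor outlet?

Q reacted = 0.789 × 673 = 531 kmol/h; ν_Q = −1, so ξ = 531/1 = 531 kmol/h.
Outlet amounts (n = n₀ + ν ξ):
  Q: 673 − 1(531) = 142
  M: 1860 − 1(531) = 1329
  R: 0 + 2(531) = 1062
Total out = 2533 kmol/h; y_M = 1329 / 2533 = 0.5247.

0.525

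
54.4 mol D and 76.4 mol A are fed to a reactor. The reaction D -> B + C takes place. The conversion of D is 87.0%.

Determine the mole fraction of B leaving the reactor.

D reacted = 0.87 × 54.4 = 47.33 mol; ν_D = −1, so ξ = 47.33/1 = 47.33 mol.
Outlet amounts (n = n₀ + ν ξ):
  D: 54.4 − 1(47.33) = 7.072
  B: 0 + 1(47.33) = 47.33
  C: 0 + 1(47.33) = 47.33
  A: 76.4 (inert)
Total out = 178.1 mol; y_B = 47.33 / 178.1 = 0.2657.

0.266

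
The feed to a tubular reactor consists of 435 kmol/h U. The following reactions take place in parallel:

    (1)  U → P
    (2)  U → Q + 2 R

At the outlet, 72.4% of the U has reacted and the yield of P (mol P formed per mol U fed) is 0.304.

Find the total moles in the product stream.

800 kmol/h

Yield of P: 1ξ₁ / 435 = 0.304 → ξ₁ = 132.2 kmol/h.
Conversion of U: 1ξ₁ + 1ξ₂ = 0.724 × 435 = 314.9 → ξ₂ = 182.7 kmol/h.
Outlet amounts (n = n₀ + Σ ν·ξ):
  U: 435 − 1(132.2) − 1(182.7) = 120.1
  P: 0 + 1(132.2) = 132.2
  Q: 0 + 1(182.7) = 182.7
  R: 0 + 2(182.7) = 365.4
Total out = 120.1 + 132.2 + 182.7 + 365.4 = 800.4 kmol/h.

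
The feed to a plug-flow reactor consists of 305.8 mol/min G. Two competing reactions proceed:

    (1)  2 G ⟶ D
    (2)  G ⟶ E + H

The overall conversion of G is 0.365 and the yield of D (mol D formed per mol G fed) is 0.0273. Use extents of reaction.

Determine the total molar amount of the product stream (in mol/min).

Yield of D: 1ξ₁ / 305.8 = 0.0273 → ξ₁ = 8.348 mol/min.
Conversion of G: 2ξ₁ + 1ξ₂ = 0.365 × 305.8 = 111.6 → ξ₂ = 94.92 mol/min.
Outlet amounts (n = n₀ + Σ ν·ξ):
  G: 305.8 − 2(8.348) − 1(94.92) = 194.2
  D: 0 + 1(8.348) = 8.348
  E: 0 + 1(94.92) = 94.92
  H: 0 + 1(94.92) = 94.92
Total out = 194.2 + 8.348 + 94.92 + 94.92 = 392.4 mol/min.

392 mol/min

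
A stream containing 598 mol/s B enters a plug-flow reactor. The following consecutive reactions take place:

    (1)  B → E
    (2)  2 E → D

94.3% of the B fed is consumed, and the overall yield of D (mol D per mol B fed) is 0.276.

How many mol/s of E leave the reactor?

234 mol/s

Conversion of B: B consumed = 1ξ₁ = 0.943 × 598 → ξ₁ = 563.9 mol/s.
Yield of D: 1ξ₂ / 598 = 0.276 → ξ₂ = 165 mol/s.
Outlet amounts (n = n₀ + Σ ν·ξ):
  B: 598 − 1(563.9) = 34.09
  E: 0 + 1(563.9) − 2(165) = 233.8
  D: 0 + 1(165) = 165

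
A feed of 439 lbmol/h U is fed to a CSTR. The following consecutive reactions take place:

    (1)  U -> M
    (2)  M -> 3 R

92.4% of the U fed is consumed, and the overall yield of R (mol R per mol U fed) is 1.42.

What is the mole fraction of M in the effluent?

Conversion of U: U consumed = 1ξ₁ = 0.924 × 439 → ξ₁ = 405.6 lbmol/h.
Yield of R: 3ξ₂ / 439 = 1.42 → ξ₂ = 207.8 lbmol/h.
Outlet amounts (n = n₀ + Σ ν·ξ):
  U: 439 − 1(405.6) = 33.36
  M: 0 + 1(405.6) − 1(207.8) = 197.8
  R: 0 + 3(207.8) = 623.4
Total out = 854.6 lbmol/h; y_M = 197.8 / 854.6 = 0.2315.

0.232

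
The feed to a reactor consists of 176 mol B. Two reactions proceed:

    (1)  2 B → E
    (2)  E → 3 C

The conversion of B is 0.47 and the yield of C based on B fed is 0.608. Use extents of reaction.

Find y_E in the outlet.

0.0276

Conversion of B: B consumed = 2ξ₁ = 0.47 × 176 → ξ₁ = 41.36 mol.
Yield of C: 3ξ₂ / 176 = 0.608 → ξ₂ = 35.67 mol.
Outlet amounts (n = n₀ + Σ ν·ξ):
  B: 176 − 2(41.36) = 93.28
  E: 0 + 1(41.36) − 1(35.67) = 5.691
  C: 0 + 3(35.67) = 107
Total out = 206 mol; y_E = 5.691 / 206 = 0.02763.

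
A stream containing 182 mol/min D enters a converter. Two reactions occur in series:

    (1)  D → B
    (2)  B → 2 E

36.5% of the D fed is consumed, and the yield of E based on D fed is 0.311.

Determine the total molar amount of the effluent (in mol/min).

Conversion of D: D consumed = 1ξ₁ = 0.365 × 182 → ξ₁ = 66.43 mol/min.
Yield of E: 2ξ₂ / 182 = 0.311 → ξ₂ = 28.3 mol/min.
Outlet amounts (n = n₀ + Σ ν·ξ):
  D: 182 − 1(66.43) = 115.6
  B: 0 + 1(66.43) − 1(28.3) = 38.13
  E: 0 + 2(28.3) = 56.6
Total out = 115.6 + 38.13 + 56.6 = 210.3 mol/min.

210 mol/min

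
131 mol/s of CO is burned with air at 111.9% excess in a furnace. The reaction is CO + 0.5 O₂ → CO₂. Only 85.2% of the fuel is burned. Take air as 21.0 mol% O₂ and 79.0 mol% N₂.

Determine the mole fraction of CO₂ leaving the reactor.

0.152

Stoichiometric O₂ = 0.5 × 131 = 65.5 mol/s; O₂ fed = 65.5 × 2.119 = 138.8 mol/s.
N₂ fed = 138.8 × 79/21 = 522.1 mol/s.
Fuel reacted = 0.852 × 131 → ξ = 111.6 mol/s.
Outlet (n = n₀ + ν ξ):
  CO: 131 − 1(111.6) = 19.39
  O₂: 138.8 − 0.5(111.6) = 82.99
  N₂: 522.1 (inert)
  CO₂: 0 + 1(111.6) = 111.6
Total out = 736.1 mol/s; y_CO₂ = 111.6 / 736.1 = 0.1516.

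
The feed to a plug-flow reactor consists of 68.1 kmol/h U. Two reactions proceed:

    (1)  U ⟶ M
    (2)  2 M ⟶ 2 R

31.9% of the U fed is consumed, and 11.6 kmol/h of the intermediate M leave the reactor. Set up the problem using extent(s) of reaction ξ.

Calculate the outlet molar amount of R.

Conversion of U: U consumed = 1ξ₁ = 0.319 × 68.1 → ξ₁ = 21.72 kmol/h.
M balance: n_M = 0 + 1ξ₁ − 2ξ₂ = 11.6 → ξ₂ = (1·21.72 − 11.6)/2 = 5.062 kmol/h.
Outlet amounts (n = n₀ + Σ ν·ξ):
  U: 68.1 − 1(21.72) = 46.38
  M: 0 + 1(21.72) − 2(5.062) = 11.6
  R: 0 + 2(5.062) = 10.12

10.1 kmol/h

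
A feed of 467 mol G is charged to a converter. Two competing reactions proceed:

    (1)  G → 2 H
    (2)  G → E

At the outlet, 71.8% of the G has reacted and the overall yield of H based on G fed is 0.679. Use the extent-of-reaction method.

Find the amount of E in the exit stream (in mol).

Yield of H: 2ξ₁ / 467 = 0.679 → ξ₁ = 158.5 mol.
Conversion of G: 1ξ₁ + 1ξ₂ = 0.718 × 467 = 335.3 → ξ₂ = 176.8 mol.
Outlet amounts (n = n₀ + Σ ν·ξ):
  G: 467 − 1(158.5) − 1(176.8) = 131.7
  H: 0 + 2(158.5) = 317.1
  E: 0 + 1(176.8) = 176.8

177 mol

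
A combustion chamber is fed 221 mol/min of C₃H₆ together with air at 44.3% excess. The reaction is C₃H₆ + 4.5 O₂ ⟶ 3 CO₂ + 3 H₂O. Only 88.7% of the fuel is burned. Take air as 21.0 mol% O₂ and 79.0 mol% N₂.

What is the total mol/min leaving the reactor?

Stoichiometric O₂ = 4.5 × 221 = 994.5 mol/min; O₂ fed = 994.5 × 1.443 = 1435 mol/min.
N₂ fed = 1435 × 79/21 = 5399 mol/min.
Fuel reacted = 0.887 × 221 → ξ = 196 mol/min.
Outlet (n = n₀ + ν ξ):
  C₃H₆: 221 − 1(196) = 24.97
  O₂: 1435 − 4.5(196) = 552.9
  N₂: 5399 (inert)
  CO₂: 0 + 3(196) = 588.1
  H₂O: 0 + 3(196) = 588.1
Total out = 24.97 + 552.9 + 5399 + 588.1 + 588.1 = 7153 mol/min.

7150 mol/min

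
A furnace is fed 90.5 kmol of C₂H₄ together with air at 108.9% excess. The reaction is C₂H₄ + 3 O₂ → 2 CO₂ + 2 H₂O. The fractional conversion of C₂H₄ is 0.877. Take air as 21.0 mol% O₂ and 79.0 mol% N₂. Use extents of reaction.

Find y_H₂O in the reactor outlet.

0.0569

Stoichiometric O₂ = 3 × 90.5 = 271.5 kmol; O₂ fed = 271.5 × 2.089 = 567.2 kmol.
N₂ fed = 567.2 × 79/21 = 2134 kmol.
Fuel reacted = 0.877 × 90.5 → ξ = 79.37 kmol.
Outlet (n = n₀ + ν ξ):
  C₂H₄: 90.5 − 1(79.37) = 11.13
  O₂: 567.2 − 3(79.37) = 329.1
  N₂: 2134 (inert)
  CO₂: 0 + 2(79.37) = 158.7
  H₂O: 0 + 2(79.37) = 158.7
Total out = 2791 kmol; y_H₂O = 158.7 / 2791 = 0.05687.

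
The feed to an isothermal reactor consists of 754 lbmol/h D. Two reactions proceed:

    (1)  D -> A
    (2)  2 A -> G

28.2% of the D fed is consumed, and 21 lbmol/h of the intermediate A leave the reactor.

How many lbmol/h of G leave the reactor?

95.8 lbmol/h

Conversion of D: D consumed = 1ξ₁ = 0.282 × 754 → ξ₁ = 212.6 lbmol/h.
A balance: n_A = 0 + 1ξ₁ − 2ξ₂ = 21 → ξ₂ = (1·212.6 − 21)/2 = 95.81 lbmol/h.
Outlet amounts (n = n₀ + Σ ν·ξ):
  D: 754 − 1(212.6) = 541.4
  A: 0 + 1(212.6) − 2(95.81) = 21
  G: 0 + 1(95.81) = 95.81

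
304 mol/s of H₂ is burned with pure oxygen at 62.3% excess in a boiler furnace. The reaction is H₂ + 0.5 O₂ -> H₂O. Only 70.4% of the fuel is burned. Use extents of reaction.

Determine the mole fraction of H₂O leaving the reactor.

0.482

Stoichiometric O₂ = 0.5 × 304 = 152 mol/s; O₂ fed = 152 × 1.623 = 246.7 mol/s.
Fuel reacted = 0.704 × 304 → ξ = 214 mol/s.
Outlet (n = n₀ + ν ξ):
  H₂: 304 − 1(214) = 89.98
  O₂: 246.7 − 0.5(214) = 139.7
  H₂O: 0 + 1(214) = 214
Total out = 443.7 mol/s; y_H₂O = 214 / 443.7 = 0.4824.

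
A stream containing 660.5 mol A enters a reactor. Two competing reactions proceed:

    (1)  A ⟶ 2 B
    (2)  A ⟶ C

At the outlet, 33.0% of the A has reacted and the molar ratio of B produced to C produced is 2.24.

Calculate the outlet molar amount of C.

103 mol

Conversion of A: A consumed = 0.33 × 660.5 = 218 mol = 1ξ₁ + 1ξ₂.
Selectivity: 2ξ₁ / (1ξ₂) = 2.24 → ξ₁ = 1.12 ξ₂.
Substitute: (1·1.12 + 1) ξ₂ = 218 → ξ₂ = 102.8 mol, ξ₁ = 115.2 mol.
Outlet amounts (n = n₀ + Σ ν·ξ):
  A: 660.5 − 1(115.2) − 1(102.8) = 442.5
  B: 0 + 2(115.2) = 230.3
  C: 0 + 1(102.8) = 102.8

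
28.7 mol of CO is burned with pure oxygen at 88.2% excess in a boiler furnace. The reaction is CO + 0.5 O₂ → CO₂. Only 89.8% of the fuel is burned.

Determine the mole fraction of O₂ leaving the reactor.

Stoichiometric O₂ = 0.5 × 28.7 = 14.35 mol; O₂ fed = 14.35 × 1.882 = 27.01 mol.
Fuel reacted = 0.898 × 28.7 → ξ = 25.77 mol.
Outlet (n = n₀ + ν ξ):
  CO: 28.7 − 1(25.77) = 2.927
  O₂: 27.01 − 0.5(25.77) = 14.12
  CO₂: 0 + 1(25.77) = 25.77
Total out = 42.82 mol; y_O₂ = 14.12 / 42.82 = 0.3298.

0.33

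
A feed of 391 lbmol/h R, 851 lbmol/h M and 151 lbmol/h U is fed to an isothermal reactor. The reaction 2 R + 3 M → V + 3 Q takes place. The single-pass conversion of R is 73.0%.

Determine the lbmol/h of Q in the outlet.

R reacted = 0.73 × 391 = 285.4 lbmol/h; ν_R = −2, so ξ = 285.4/2 = 142.7 lbmol/h.
Outlet amounts (n = n₀ + ν ξ):
  R: 391 − 2(142.7) = 105.6
  M: 851 − 3(142.7) = 422.9
  V: 0 + 1(142.7) = 142.7
  Q: 0 + 3(142.7) = 428.1
  U: 151 (inert)

428 lbmol/h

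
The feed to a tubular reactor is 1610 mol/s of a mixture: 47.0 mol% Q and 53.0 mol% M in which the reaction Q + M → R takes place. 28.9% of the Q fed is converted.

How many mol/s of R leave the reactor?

219 mol/s

Q reacted = 0.289 × 756.7 = 218.7 mol/s; ν_Q = −1, so ξ = 218.7/1 = 218.7 mol/s.
Outlet amounts (n = n₀ + ν ξ):
  Q: 756.7 − 1(218.7) = 538
  M: 853.3 − 1(218.7) = 634.6
  R: 0 + 1(218.7) = 218.7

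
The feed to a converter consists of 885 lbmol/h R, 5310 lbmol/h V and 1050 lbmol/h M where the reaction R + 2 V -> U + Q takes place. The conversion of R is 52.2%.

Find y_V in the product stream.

0.647

R reacted = 0.522 × 885 = 462 lbmol/h; ν_R = −1, so ξ = 462/1 = 462 lbmol/h.
Outlet amounts (n = n₀ + ν ξ):
  R: 885 − 1(462) = 423
  V: 5310 − 2(462) = 4386
  U: 0 + 1(462) = 462
  Q: 0 + 1(462) = 462
  M: 1050 (inert)
Total out = 6783 lbmol/h; y_V = 4386 / 6783 = 0.6466.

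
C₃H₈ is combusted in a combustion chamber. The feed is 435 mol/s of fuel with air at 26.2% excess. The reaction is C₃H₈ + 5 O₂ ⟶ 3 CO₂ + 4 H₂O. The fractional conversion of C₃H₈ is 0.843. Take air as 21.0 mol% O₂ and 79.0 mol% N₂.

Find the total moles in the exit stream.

Stoichiometric O₂ = 5 × 435 = 2175 mol/s; O₂ fed = 2175 × 1.262 = 2745 mol/s.
N₂ fed = 2745 × 79/21 = 10330 mol/s.
Fuel reacted = 0.843 × 435 → ξ = 366.7 mol/s.
Outlet (n = n₀ + ν ξ):
  C₃H₈: 435 − 1(366.7) = 68.3
  O₂: 2745 − 5(366.7) = 911.3
  N₂: 10330 (inert)
  CO₂: 0 + 3(366.7) = 1100
  H₂O: 0 + 4(366.7) = 1467
Total out = 68.3 + 911.3 + 10330 + 1100 + 1467 = 13870 mol/s.

13900 mol/s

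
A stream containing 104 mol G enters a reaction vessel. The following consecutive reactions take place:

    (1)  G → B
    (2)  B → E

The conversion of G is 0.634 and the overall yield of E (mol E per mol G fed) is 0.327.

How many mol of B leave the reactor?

Conversion of G: G consumed = 1ξ₁ = 0.634 × 104 → ξ₁ = 65.94 mol.
Yield of E: 1ξ₂ / 104 = 0.327 → ξ₂ = 34.01 mol.
Outlet amounts (n = n₀ + Σ ν·ξ):
  G: 104 − 1(65.94) = 38.06
  B: 0 + 1(65.94) − 1(34.01) = 31.93
  E: 0 + 1(34.01) = 34.01

31.9 mol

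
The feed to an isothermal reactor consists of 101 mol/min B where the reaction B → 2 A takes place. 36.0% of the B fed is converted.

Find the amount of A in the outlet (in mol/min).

72.7 mol/min

B reacted = 0.36 × 101 = 36.36 mol/min; ν_B = −1, so ξ = 36.36/1 = 36.36 mol/min.
Outlet amounts (n = n₀ + ν ξ):
  B: 101 − 1(36.36) = 64.64
  A: 0 + 2(36.36) = 72.72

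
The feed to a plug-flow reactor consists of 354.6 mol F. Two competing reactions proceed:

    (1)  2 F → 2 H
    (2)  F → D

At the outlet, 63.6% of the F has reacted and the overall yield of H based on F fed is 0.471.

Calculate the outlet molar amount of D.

Yield of H: 2ξ₁ / 354.6 = 0.471 → ξ₁ = 83.51 mol.
Conversion of F: 2ξ₁ + 1ξ₂ = 0.636 × 354.6 = 225.5 → ξ₂ = 58.51 mol.
Outlet amounts (n = n₀ + Σ ν·ξ):
  F: 354.6 − 2(83.51) − 1(58.51) = 129.1
  H: 0 + 2(83.51) = 167
  D: 0 + 1(58.51) = 58.51

58.5 mol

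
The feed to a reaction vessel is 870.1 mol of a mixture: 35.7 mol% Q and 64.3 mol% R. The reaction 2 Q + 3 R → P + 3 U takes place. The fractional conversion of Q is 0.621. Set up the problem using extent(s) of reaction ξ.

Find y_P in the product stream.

0.125

Q reacted = 0.621 × 310.6 = 192.9 mol; ν_Q = −2, so ξ = 192.9/2 = 96.45 mol.
Outlet amounts (n = n₀ + ν ξ):
  Q: 310.6 − 2(96.45) = 117.7
  R: 559.5 − 3(96.45) = 270.1
  P: 0 + 1(96.45) = 96.45
  U: 0 + 3(96.45) = 289.3
Total out = 773.7 mol; y_P = 96.45 / 773.7 = 0.1247.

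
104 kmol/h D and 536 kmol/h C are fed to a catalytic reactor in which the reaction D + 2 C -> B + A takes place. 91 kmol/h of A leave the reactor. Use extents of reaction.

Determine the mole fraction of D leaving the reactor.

For A: n = n₀ + 1ξ → 91 = 0 + 1ξ, giving ξ = 91 kmol/h.
Outlet amounts (n = n₀ + ν ξ):
  D: 104 − 1(91) = 13
  C: 536 − 2(91) = 354
  B: 0 + 1(91) = 91
  A: 0 + 1(91) = 91
Total out = 549 kmol/h; y_D = 13 / 549 = 0.02368.

0.0237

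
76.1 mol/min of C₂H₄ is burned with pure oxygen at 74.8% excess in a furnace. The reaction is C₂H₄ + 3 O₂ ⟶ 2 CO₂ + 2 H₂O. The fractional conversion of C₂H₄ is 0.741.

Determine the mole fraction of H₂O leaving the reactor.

0.237

Stoichiometric O₂ = 3 × 76.1 = 228.3 mol/min; O₂ fed = 228.3 × 1.748 = 399.1 mol/min.
Fuel reacted = 0.741 × 76.1 → ξ = 56.39 mol/min.
Outlet (n = n₀ + ν ξ):
  C₂H₄: 76.1 − 1(56.39) = 19.71
  O₂: 399.1 − 3(56.39) = 229.9
  CO₂: 0 + 2(56.39) = 112.8
  H₂O: 0 + 2(56.39) = 112.8
Total out = 475.2 mol/min; y_H₂O = 112.8 / 475.2 = 0.2373.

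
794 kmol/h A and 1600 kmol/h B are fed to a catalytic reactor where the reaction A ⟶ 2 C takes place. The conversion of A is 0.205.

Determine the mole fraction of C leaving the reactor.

0.127

A reacted = 0.205 × 794 = 162.8 kmol/h; ν_A = −1, so ξ = 162.8/1 = 162.8 kmol/h.
Outlet amounts (n = n₀ + ν ξ):
  A: 794 − 1(162.8) = 631.2
  C: 0 + 2(162.8) = 325.5
  B: 1600 (inert)
Total out = 2557 kmol/h; y_C = 325.5 / 2557 = 0.1273.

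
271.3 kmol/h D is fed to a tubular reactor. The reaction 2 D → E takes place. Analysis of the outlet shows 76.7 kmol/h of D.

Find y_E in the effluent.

0.559

For D: n = n₀ − 2ξ → 76.7 = 271.3 − 2ξ, giving ξ = 97.3 kmol/h.
Outlet amounts (n = n₀ + ν ξ):
  D: 271.3 − 2(97.3) = 76.7
  E: 0 + 1(97.3) = 97.3
Total out = 174 kmol/h; y_E = 97.3 / 174 = 0.5592.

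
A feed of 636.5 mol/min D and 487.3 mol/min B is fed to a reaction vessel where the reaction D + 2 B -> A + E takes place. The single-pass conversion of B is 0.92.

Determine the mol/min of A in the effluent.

B reacted = 0.92 × 487.3 = 448.3 mol/min; ν_B = −2, so ξ = 448.3/2 = 224.2 mol/min.
Outlet amounts (n = n₀ + ν ξ):
  D: 636.5 − 1(224.2) = 412.3
  B: 487.3 − 2(224.2) = 38.98
  A: 0 + 1(224.2) = 224.2
  E: 0 + 1(224.2) = 224.2

224 mol/min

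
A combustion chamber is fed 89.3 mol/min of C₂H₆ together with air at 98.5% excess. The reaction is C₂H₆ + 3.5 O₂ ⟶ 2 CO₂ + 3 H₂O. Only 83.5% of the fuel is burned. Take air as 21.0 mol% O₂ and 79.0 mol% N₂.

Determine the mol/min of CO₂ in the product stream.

Stoichiometric O₂ = 3.5 × 89.3 = 312.6 mol/min; O₂ fed = 312.6 × 1.985 = 620.4 mol/min.
N₂ fed = 620.4 × 79/21 = 2334 mol/min.
Fuel reacted = 0.835 × 89.3 → ξ = 74.57 mol/min.
Outlet (n = n₀ + ν ξ):
  C₂H₆: 89.3 − 1(74.57) = 14.73
  O₂: 620.4 − 3.5(74.57) = 359.4
  N₂: 2334 (inert)
  CO₂: 0 + 2(74.57) = 149.1
  H₂O: 0 + 3(74.57) = 223.7

149 mol/min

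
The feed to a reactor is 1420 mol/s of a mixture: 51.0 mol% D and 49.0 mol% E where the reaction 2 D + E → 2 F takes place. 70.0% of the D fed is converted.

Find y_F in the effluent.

D reacted = 0.7 × 724.2 = 506.9 mol/s; ν_D = −2, so ξ = 506.9/2 = 253.5 mol/s.
Outlet amounts (n = n₀ + ν ξ):
  D: 724.2 − 2(253.5) = 217.3
  E: 695.8 − 1(253.5) = 442.3
  F: 0 + 2(253.5) = 506.9
Total out = 1167 mol/s; y_F = 506.9 / 1167 = 0.4346.

0.435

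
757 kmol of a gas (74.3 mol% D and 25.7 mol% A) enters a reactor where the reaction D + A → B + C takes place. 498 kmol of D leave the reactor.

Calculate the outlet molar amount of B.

64.5 kmol

For D: n = n₀ − 1ξ → 498 = 562.5 − 1ξ, giving ξ = 64.45 kmol.
Outlet amounts (n = n₀ + ν ξ):
  D: 562.5 − 1(64.45) = 498
  A: 194.5 − 1(64.45) = 130.1
  B: 0 + 1(64.45) = 64.45
  C: 0 + 1(64.45) = 64.45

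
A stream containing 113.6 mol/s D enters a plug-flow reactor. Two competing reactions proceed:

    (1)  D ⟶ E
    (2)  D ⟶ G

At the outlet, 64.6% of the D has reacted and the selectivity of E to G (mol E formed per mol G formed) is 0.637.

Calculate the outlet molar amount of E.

28.6 mol/s

Conversion of D: D consumed = 0.646 × 113.6 = 73.39 mol/s = 1ξ₁ + 1ξ₂.
Selectivity: 1ξ₁ / (1ξ₂) = 0.637 → ξ₁ = 0.637 ξ₂.
Substitute: (1·0.637 + 1) ξ₂ = 73.39 → ξ₂ = 44.83 mol/s, ξ₁ = 28.56 mol/s.
Outlet amounts (n = n₀ + Σ ν·ξ):
  D: 113.6 − 1(28.56) − 1(44.83) = 40.21
  E: 0 + 1(28.56) = 28.56
  G: 0 + 1(44.83) = 44.83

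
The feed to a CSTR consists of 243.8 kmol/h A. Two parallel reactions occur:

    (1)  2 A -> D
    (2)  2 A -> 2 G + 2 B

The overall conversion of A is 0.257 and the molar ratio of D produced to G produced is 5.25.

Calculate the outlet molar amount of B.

Conversion of A: A consumed = 0.257 × 243.8 = 62.66 kmol/h = 2ξ₁ + 2ξ₂.
Selectivity: 1ξ₁ / (2ξ₂) = 5.25 → ξ₁ = 10.5 ξ₂.
Substitute: (2·10.5 + 2) ξ₂ = 62.66 → ξ₂ = 2.724 kmol/h, ξ₁ = 28.6 kmol/h.
Outlet amounts (n = n₀ + Σ ν·ξ):
  A: 243.8 − 2(28.6) − 2(2.724) = 181.1
  D: 0 + 1(28.6) = 28.6
  G: 0 + 2(2.724) = 5.448
  B: 0 + 2(2.724) = 5.448

5.45 kmol/h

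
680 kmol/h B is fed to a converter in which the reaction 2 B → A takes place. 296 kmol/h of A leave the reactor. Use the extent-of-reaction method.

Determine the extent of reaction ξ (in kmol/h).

ξ = 296 kmol/h

For A: n = n₀ + 1ξ → 296 = 0 + 1ξ, giving ξ = 296 kmol/h.
Outlet amounts (n = n₀ + ν ξ):
  B: 680 − 2(296) = 88
  A: 0 + 1(296) = 296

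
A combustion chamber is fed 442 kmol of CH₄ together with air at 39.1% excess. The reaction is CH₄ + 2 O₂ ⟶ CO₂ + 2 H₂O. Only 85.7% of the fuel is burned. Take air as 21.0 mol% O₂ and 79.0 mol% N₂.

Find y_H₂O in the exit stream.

Stoichiometric O₂ = 2 × 442 = 884 kmol; O₂ fed = 884 × 1.391 = 1230 kmol.
N₂ fed = 1230 × 79/21 = 4626 kmol.
Fuel reacted = 0.857 × 442 → ξ = 378.8 kmol.
Outlet (n = n₀ + ν ξ):
  CH₄: 442 − 1(378.8) = 63.21
  O₂: 1230 − 2(378.8) = 472.1
  N₂: 4626 (inert)
  CO₂: 0 + 1(378.8) = 378.8
  H₂O: 0 + 2(378.8) = 757.6
Total out = 6297 kmol; y_H₂O = 757.6 / 6297 = 0.1203.

0.12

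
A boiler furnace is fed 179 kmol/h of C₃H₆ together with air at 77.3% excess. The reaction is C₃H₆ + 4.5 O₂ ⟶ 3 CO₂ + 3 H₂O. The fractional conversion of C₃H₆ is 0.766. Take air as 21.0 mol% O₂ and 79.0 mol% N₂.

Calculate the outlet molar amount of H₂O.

Stoichiometric O₂ = 4.5 × 179 = 805.5 kmol/h; O₂ fed = 805.5 × 1.773 = 1428 kmol/h.
N₂ fed = 1428 × 79/21 = 5373 kmol/h.
Fuel reacted = 0.766 × 179 → ξ = 137.1 kmol/h.
Outlet (n = n₀ + ν ξ):
  C₃H₆: 179 − 1(137.1) = 41.89
  O₂: 1428 − 4.5(137.1) = 811.1
  N₂: 5373 (inert)
  CO₂: 0 + 3(137.1) = 411.3
  H₂O: 0 + 3(137.1) = 411.3

411 kmol/h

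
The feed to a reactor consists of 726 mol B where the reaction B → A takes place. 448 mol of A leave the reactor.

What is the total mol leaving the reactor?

726 mol

For A: n = n₀ + 1ξ → 448 = 0 + 1ξ, giving ξ = 448 mol.
Outlet amounts (n = n₀ + ν ξ):
  B: 726 − 1(448) = 278
  A: 0 + 1(448) = 448
Total out = 278 + 448 = 726 mol.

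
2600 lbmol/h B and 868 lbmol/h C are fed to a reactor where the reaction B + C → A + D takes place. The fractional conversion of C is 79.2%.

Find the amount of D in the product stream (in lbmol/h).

C reacted = 0.792 × 868 = 687.5 lbmol/h; ν_C = −1, so ξ = 687.5/1 = 687.5 lbmol/h.
Outlet amounts (n = n₀ + ν ξ):
  B: 2600 − 1(687.5) = 1913
  C: 868 − 1(687.5) = 180.5
  A: 0 + 1(687.5) = 687.5
  D: 0 + 1(687.5) = 687.5

687 lbmol/h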